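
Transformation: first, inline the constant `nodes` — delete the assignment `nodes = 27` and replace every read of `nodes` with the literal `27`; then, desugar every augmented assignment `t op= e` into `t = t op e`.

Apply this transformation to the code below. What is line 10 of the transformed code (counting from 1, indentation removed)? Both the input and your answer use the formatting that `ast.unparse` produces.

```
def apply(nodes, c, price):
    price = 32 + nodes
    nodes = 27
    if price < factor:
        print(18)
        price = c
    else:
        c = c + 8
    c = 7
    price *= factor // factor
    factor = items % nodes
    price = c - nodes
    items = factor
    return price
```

factor = items % 27

Transformed code:
def apply(nodes, c, price):
    price = 32 + 27
    if price < factor:
        print(18)
        price = c
    else:
        c = c + 8
    c = 7
    price = price * (factor // factor)
    factor = items % 27
    price = c - 27
    items = factor
    return price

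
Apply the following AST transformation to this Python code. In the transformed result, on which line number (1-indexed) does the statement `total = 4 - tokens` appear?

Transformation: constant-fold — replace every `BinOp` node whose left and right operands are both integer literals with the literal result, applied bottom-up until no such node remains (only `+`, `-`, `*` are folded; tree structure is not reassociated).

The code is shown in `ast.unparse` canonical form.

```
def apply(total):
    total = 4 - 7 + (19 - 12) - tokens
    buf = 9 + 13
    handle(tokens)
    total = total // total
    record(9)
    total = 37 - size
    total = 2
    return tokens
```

Transformed code:
def apply(total):
    total = 4 - tokens
    buf = 22
    handle(tokens)
    total = total // total
    record(9)
    total = 37 - size
    total = 2
    return tokens

2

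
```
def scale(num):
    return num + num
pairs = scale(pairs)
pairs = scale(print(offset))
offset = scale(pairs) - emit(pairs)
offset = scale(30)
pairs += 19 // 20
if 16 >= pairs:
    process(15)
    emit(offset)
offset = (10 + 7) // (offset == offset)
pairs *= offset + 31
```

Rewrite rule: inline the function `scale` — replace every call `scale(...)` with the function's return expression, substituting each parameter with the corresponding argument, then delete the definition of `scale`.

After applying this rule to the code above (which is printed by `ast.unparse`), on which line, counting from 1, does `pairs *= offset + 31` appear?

10

Transformed code:
pairs = pairs + pairs
pairs = print(offset) + print(offset)
offset = pairs + pairs - emit(pairs)
offset = 30 + 30
pairs += 19 // 20
if 16 >= pairs:
    process(15)
    emit(offset)
offset = (10 + 7) // (offset == offset)
pairs *= offset + 31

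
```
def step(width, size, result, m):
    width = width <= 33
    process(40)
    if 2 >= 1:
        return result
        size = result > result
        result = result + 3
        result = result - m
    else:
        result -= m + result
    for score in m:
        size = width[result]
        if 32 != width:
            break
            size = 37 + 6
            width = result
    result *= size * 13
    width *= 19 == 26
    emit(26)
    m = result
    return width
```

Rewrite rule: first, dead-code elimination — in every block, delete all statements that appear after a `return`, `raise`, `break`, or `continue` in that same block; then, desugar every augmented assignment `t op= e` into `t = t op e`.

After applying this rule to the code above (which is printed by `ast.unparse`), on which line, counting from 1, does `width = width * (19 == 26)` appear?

13

Transformed code:
def step(width, size, result, m):
    width = width <= 33
    process(40)
    if 2 >= 1:
        return result
    else:
        result = result - (m + result)
    for score in m:
        size = width[result]
        if 32 != width:
            break
    result = result * (size * 13)
    width = width * (19 == 26)
    emit(26)
    m = result
    return width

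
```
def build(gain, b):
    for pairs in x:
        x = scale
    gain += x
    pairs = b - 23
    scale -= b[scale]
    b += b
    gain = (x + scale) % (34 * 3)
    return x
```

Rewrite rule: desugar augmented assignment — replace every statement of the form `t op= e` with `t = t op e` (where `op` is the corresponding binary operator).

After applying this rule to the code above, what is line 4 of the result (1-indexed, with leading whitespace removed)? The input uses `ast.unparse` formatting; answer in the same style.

gain = gain + x

Transformed code:
def build(gain, b):
    for pairs in x:
        x = scale
    gain = gain + x
    pairs = b - 23
    scale = scale - b[scale]
    b = b + b
    gain = (x + scale) % (34 * 3)
    return x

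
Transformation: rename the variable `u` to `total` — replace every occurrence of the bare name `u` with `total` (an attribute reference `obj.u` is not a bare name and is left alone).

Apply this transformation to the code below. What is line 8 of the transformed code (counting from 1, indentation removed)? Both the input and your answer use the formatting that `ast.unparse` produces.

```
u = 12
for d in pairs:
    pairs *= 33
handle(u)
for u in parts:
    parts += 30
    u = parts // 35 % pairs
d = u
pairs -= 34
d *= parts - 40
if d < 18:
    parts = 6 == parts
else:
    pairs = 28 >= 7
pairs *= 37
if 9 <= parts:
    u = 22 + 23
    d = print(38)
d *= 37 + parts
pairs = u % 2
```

d = total

Transformed code:
total = 12
for d in pairs:
    pairs *= 33
handle(total)
for total in parts:
    parts += 30
    total = parts // 35 % pairs
d = total
pairs -= 34
d *= parts - 40
if d < 18:
    parts = 6 == parts
else:
    pairs = 28 >= 7
pairs *= 37
if 9 <= parts:
    total = 22 + 23
    d = print(38)
d *= 37 + parts
pairs = total % 2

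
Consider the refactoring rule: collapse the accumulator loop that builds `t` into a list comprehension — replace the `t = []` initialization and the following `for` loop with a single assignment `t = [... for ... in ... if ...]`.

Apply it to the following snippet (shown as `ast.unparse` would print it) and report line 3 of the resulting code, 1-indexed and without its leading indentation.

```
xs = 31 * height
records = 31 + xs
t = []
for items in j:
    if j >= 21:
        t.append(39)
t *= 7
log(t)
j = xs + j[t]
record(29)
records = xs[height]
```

Transformed code:
xs = 31 * height
records = 31 + xs
t = [39 for items in j if j >= 21]
t *= 7
log(t)
j = xs + j[t]
record(29)
records = xs[height]

t = [39 for items in j if j >= 21]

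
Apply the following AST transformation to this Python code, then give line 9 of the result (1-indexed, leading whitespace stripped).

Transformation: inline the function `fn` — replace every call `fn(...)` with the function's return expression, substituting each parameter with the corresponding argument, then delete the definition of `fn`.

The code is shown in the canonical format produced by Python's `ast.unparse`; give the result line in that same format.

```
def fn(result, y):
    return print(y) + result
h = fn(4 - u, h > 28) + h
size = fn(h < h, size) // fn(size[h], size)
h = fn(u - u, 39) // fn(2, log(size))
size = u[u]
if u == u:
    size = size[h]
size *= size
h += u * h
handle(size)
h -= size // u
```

handle(size)

Transformed code:
h = print(h > 28) + (4 - u) + h
size = (print(size) + (h < h)) // (print(size) + size[h])
h = (print(39) + (u - u)) // (print(log(size)) + 2)
size = u[u]
if u == u:
    size = size[h]
size *= size
h += u * h
handle(size)
h -= size // u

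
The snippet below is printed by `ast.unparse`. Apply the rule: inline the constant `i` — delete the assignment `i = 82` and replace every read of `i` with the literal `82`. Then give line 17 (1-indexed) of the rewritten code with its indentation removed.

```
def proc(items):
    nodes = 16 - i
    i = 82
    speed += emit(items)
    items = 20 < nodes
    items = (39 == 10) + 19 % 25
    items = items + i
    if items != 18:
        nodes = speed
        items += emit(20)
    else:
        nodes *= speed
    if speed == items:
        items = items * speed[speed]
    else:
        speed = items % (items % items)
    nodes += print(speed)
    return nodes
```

return nodes

Transformed code:
def proc(items):
    nodes = 16 - 82
    speed += emit(items)
    items = 20 < nodes
    items = (39 == 10) + 19 % 25
    items = items + 82
    if items != 18:
        nodes = speed
        items += emit(20)
    else:
        nodes *= speed
    if speed == items:
        items = items * speed[speed]
    else:
        speed = items % (items % items)
    nodes += print(speed)
    return nodes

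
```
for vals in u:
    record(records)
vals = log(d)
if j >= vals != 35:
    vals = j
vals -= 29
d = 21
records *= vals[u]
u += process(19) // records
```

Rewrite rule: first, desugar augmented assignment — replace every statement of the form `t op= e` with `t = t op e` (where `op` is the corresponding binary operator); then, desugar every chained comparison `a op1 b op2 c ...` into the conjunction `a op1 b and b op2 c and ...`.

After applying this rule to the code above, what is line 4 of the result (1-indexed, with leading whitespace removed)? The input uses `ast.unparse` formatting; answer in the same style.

Transformed code:
for vals in u:
    record(records)
vals = log(d)
if j >= vals and vals != 35:
    vals = j
vals = vals - 29
d = 21
records = records * vals[u]
u = u + process(19) // records

if j >= vals and vals != 35:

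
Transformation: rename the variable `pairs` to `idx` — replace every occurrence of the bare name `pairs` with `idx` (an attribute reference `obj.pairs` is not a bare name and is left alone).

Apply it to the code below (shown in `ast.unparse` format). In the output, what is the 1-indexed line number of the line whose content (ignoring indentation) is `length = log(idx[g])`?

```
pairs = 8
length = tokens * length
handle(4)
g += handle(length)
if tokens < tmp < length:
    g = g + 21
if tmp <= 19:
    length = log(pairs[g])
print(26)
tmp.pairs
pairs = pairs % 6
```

Transformed code:
idx = 8
length = tokens * length
handle(4)
g += handle(length)
if tokens < tmp < length:
    g = g + 21
if tmp <= 19:
    length = log(idx[g])
print(26)
tmp.pairs
idx = idx % 6

8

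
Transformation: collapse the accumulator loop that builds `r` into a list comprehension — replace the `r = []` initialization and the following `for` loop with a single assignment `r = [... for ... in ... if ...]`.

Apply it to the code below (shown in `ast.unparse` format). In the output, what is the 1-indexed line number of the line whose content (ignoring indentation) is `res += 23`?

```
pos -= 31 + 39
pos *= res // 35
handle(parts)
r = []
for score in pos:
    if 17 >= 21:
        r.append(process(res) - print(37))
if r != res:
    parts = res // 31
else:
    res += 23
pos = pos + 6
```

8

Transformed code:
pos -= 31 + 39
pos *= res // 35
handle(parts)
r = [process(res) - print(37) for score in pos if 17 >= 21]
if r != res:
    parts = res // 31
else:
    res += 23
pos = pos + 6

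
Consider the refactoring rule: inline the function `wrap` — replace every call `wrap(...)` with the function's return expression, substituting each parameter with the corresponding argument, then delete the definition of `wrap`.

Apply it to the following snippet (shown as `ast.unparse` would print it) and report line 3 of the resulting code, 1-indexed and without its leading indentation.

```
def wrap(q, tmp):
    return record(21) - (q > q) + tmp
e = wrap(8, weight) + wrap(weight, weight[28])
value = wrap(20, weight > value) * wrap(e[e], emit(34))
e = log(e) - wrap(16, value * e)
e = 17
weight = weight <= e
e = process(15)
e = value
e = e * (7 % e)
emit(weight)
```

Transformed code:
e = record(21) - (8 > 8) + weight + (record(21) - (weight > weight) + weight[28])
value = (record(21) - (20 > 20) + (weight > value)) * (record(21) - (e[e] > e[e]) + emit(34))
e = log(e) - (record(21) - (16 > 16) + value * e)
e = 17
weight = weight <= e
e = process(15)
e = value
e = e * (7 % e)
emit(weight)

e = log(e) - (record(21) - (16 > 16) + value * e)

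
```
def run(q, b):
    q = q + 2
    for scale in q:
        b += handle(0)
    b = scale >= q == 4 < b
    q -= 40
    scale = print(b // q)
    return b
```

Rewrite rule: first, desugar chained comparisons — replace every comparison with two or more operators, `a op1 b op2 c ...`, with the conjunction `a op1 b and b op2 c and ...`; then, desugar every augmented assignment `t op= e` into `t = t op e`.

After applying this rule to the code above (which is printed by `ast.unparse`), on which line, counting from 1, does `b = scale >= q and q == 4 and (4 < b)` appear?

Transformed code:
def run(q, b):
    q = q + 2
    for scale in q:
        b = b + handle(0)
    b = scale >= q and q == 4 and (4 < b)
    q = q - 40
    scale = print(b // q)
    return b

5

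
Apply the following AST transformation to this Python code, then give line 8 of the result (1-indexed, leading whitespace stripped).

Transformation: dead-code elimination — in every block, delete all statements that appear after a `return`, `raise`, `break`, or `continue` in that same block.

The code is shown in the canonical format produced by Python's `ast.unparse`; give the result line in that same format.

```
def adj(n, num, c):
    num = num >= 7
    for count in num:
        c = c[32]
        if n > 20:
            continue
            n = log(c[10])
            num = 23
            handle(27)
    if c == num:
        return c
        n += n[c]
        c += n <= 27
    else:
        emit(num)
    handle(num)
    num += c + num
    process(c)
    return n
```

Transformed code:
def adj(n, num, c):
    num = num >= 7
    for count in num:
        c = c[32]
        if n > 20:
            continue
    if c == num:
        return c
    else:
        emit(num)
    handle(num)
    num += c + num
    process(c)
    return n

return c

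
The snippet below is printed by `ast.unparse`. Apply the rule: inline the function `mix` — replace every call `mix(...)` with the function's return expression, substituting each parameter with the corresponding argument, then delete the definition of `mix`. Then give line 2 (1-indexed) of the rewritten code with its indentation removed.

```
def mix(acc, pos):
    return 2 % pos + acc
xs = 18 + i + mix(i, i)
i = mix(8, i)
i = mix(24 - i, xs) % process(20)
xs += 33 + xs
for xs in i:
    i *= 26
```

Transformed code:
xs = 18 + i + (2 % i + i)
i = 2 % i + 8
i = (2 % xs + (24 - i)) % process(20)
xs += 33 + xs
for xs in i:
    i *= 26

i = 2 % i + 8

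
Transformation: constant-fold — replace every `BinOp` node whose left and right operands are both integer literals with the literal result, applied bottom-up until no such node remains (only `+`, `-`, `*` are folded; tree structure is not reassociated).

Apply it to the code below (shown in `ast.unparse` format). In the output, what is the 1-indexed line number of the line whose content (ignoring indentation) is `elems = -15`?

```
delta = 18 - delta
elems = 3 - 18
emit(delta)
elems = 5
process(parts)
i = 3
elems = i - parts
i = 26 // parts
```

Transformed code:
delta = 18 - delta
elems = -15
emit(delta)
elems = 5
process(parts)
i = 3
elems = i - parts
i = 26 // parts

2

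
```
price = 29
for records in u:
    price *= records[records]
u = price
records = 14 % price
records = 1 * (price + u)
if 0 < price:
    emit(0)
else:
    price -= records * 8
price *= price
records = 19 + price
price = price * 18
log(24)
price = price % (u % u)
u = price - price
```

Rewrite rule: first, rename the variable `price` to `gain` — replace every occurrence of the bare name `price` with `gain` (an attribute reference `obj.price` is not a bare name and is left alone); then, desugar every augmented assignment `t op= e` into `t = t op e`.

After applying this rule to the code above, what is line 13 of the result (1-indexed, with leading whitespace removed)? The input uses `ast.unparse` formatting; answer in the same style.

Transformed code:
gain = 29
for records in u:
    gain = gain * records[records]
u = gain
records = 14 % gain
records = 1 * (gain + u)
if 0 < gain:
    emit(0)
else:
    gain = gain - records * 8
gain = gain * gain
records = 19 + gain
gain = gain * 18
log(24)
gain = gain % (u % u)
u = gain - gain

gain = gain * 18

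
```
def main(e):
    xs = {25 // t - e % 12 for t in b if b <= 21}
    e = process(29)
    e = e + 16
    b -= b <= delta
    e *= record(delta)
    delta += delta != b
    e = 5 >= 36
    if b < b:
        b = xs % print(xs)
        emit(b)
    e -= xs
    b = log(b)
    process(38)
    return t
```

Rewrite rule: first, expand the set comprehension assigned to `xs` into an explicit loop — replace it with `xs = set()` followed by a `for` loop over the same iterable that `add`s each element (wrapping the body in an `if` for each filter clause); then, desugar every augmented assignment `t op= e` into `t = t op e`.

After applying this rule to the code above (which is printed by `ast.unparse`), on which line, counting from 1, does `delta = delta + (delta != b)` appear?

10

Transformed code:
def main(e):
    xs = set()
    for t in b:
        if b <= 21:
            xs.add(25 // t - e % 12)
    e = process(29)
    e = e + 16
    b = b - (b <= delta)
    e = e * record(delta)
    delta = delta + (delta != b)
    e = 5 >= 36
    if b < b:
        b = xs % print(xs)
        emit(b)
    e = e - xs
    b = log(b)
    process(38)
    return t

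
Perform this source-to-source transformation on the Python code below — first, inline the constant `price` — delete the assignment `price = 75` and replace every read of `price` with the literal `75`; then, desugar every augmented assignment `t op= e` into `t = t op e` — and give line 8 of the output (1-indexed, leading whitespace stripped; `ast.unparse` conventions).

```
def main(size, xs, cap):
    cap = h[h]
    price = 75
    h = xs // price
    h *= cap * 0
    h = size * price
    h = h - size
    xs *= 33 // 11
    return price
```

return 75

Transformed code:
def main(size, xs, cap):
    cap = h[h]
    h = xs // 75
    h = h * (cap * 0)
    h = size * 75
    h = h - size
    xs = xs * (33 // 11)
    return 75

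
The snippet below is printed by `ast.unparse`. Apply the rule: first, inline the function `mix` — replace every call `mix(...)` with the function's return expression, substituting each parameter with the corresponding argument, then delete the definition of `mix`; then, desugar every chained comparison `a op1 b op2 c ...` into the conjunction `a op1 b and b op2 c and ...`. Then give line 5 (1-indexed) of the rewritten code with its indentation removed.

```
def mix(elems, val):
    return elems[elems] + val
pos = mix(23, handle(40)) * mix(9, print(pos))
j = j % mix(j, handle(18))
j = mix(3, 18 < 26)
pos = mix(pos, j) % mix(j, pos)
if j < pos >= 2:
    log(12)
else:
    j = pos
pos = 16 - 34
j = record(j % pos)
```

Transformed code:
pos = (23[23] + handle(40)) * (9[9] + print(pos))
j = j % (j[j] + handle(18))
j = 3[3] + (18 < 26)
pos = (pos[pos] + j) % (j[j] + pos)
if j < pos and pos >= 2:
    log(12)
else:
    j = pos
pos = 16 - 34
j = record(j % pos)

if j < pos and pos >= 2:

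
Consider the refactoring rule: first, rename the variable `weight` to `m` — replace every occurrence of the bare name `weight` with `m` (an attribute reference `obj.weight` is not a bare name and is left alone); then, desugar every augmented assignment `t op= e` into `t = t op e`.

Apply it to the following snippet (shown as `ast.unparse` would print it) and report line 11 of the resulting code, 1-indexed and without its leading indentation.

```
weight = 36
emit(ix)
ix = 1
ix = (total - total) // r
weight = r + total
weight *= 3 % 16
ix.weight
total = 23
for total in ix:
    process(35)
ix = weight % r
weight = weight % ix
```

ix = m % r

Transformed code:
m = 36
emit(ix)
ix = 1
ix = (total - total) // r
m = r + total
m = m * (3 % 16)
ix.weight
total = 23
for total in ix:
    process(35)
ix = m % r
m = m % ix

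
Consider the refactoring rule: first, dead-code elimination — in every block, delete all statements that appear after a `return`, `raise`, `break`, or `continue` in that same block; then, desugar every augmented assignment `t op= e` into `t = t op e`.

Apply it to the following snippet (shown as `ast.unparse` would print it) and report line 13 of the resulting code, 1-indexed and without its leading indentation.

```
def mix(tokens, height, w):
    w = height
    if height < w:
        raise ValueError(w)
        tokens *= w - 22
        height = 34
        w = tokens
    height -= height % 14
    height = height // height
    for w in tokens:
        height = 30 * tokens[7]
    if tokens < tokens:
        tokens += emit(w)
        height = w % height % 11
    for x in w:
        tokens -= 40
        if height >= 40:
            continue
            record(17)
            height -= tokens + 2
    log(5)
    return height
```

Transformed code:
def mix(tokens, height, w):
    w = height
    if height < w:
        raise ValueError(w)
    height = height - height % 14
    height = height // height
    for w in tokens:
        height = 30 * tokens[7]
    if tokens < tokens:
        tokens = tokens + emit(w)
        height = w % height % 11
    for x in w:
        tokens = tokens - 40
        if height >= 40:
            continue
    log(5)
    return height

tokens = tokens - 40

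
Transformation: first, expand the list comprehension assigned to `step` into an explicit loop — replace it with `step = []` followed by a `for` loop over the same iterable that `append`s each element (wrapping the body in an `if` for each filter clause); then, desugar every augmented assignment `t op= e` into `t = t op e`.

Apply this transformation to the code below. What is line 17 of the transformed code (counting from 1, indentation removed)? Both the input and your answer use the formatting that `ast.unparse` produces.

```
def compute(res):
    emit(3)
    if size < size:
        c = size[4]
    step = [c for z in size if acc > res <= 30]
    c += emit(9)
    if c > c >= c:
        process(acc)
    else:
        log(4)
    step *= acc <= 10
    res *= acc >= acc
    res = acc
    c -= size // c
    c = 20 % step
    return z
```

Transformed code:
def compute(res):
    emit(3)
    if size < size:
        c = size[4]
    step = []
    for z in size:
        if acc > res <= 30:
            step.append(c)
    c = c + emit(9)
    if c > c >= c:
        process(acc)
    else:
        log(4)
    step = step * (acc <= 10)
    res = res * (acc >= acc)
    res = acc
    c = c - size // c
    c = 20 % step
    return z

c = c - size // c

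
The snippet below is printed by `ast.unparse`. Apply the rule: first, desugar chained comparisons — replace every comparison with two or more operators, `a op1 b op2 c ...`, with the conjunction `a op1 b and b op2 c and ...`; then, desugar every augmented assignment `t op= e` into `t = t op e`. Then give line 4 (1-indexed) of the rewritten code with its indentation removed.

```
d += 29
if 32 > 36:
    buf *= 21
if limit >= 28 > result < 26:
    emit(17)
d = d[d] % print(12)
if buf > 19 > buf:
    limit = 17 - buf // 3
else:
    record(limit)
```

Transformed code:
d = d + 29
if 32 > 36:
    buf = buf * 21
if limit >= 28 and 28 > result and (result < 26):
    emit(17)
d = d[d] % print(12)
if buf > 19 and 19 > buf:
    limit = 17 - buf // 3
else:
    record(limit)

if limit >= 28 and 28 > result and (result < 26):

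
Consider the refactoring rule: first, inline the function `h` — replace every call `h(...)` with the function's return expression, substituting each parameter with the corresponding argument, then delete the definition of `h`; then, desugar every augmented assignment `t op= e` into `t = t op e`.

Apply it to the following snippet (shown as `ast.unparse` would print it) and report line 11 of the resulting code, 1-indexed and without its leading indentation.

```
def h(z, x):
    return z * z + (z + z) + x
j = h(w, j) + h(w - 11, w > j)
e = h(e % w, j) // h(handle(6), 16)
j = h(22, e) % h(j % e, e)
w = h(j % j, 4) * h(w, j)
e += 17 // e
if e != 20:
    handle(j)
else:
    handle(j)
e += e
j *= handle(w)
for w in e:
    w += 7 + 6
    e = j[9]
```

Transformed code:
j = w * w + (w + w) + j + ((w - 11) * (w - 11) + (w - 11 + (w - 11)) + (w > j))
e = (e % w * (e % w) + (e % w + e % w) + j) // (handle(6) * handle(6) + (handle(6) + handle(6)) + 16)
j = (22 * 22 + (22 + 22) + e) % (j % e * (j % e) + (j % e + j % e) + e)
w = (j % j * (j % j) + (j % j + j % j) + 4) * (w * w + (w + w) + j)
e = e + 17 // e
if e != 20:
    handle(j)
else:
    handle(j)
e = e + e
j = j * handle(w)
for w in e:
    w = w + (7 + 6)
    e = j[9]

j = j * handle(w)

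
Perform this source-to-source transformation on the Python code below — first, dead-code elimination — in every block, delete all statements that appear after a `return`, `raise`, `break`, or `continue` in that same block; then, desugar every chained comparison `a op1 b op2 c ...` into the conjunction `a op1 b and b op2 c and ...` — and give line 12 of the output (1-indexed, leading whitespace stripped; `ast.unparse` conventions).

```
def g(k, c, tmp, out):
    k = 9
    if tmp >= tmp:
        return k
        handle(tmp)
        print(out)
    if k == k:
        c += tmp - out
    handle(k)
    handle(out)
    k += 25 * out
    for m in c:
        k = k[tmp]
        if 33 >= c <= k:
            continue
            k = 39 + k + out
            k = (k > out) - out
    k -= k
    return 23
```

Transformed code:
def g(k, c, tmp, out):
    k = 9
    if tmp >= tmp:
        return k
    if k == k:
        c += tmp - out
    handle(k)
    handle(out)
    k += 25 * out
    for m in c:
        k = k[tmp]
        if 33 >= c and c <= k:
            continue
    k -= k
    return 23

if 33 >= c and c <= k:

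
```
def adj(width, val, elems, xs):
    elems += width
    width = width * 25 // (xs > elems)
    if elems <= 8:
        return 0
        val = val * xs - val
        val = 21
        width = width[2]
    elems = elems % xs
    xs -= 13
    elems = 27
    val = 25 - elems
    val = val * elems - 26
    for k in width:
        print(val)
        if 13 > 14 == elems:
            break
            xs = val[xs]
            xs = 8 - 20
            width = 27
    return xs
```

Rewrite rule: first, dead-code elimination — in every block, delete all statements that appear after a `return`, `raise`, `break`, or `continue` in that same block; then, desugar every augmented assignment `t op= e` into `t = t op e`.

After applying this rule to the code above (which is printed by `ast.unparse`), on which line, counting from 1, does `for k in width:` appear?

11

Transformed code:
def adj(width, val, elems, xs):
    elems = elems + width
    width = width * 25 // (xs > elems)
    if elems <= 8:
        return 0
    elems = elems % xs
    xs = xs - 13
    elems = 27
    val = 25 - elems
    val = val * elems - 26
    for k in width:
        print(val)
        if 13 > 14 == elems:
            break
    return xs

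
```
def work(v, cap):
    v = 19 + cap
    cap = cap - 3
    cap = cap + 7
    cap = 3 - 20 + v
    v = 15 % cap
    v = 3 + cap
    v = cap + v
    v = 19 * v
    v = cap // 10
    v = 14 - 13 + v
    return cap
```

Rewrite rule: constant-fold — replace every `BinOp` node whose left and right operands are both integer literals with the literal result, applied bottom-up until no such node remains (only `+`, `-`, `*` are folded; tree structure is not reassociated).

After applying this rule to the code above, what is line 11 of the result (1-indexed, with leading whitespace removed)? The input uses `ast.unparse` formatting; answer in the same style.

Transformed code:
def work(v, cap):
    v = 19 + cap
    cap = cap - 3
    cap = cap + 7
    cap = -17 + v
    v = 15 % cap
    v = 3 + cap
    v = cap + v
    v = 19 * v
    v = cap // 10
    v = 1 + v
    return cap

v = 1 + v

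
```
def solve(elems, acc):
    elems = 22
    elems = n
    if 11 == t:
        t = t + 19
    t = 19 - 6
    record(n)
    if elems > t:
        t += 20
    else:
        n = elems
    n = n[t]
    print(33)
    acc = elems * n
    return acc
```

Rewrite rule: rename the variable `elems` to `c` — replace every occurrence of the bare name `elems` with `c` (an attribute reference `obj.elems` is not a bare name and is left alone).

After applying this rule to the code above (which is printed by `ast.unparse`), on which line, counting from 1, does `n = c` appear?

Transformed code:
def solve(c, acc):
    c = 22
    c = n
    if 11 == t:
        t = t + 19
    t = 19 - 6
    record(n)
    if c > t:
        t += 20
    else:
        n = c
    n = n[t]
    print(33)
    acc = c * n
    return acc

11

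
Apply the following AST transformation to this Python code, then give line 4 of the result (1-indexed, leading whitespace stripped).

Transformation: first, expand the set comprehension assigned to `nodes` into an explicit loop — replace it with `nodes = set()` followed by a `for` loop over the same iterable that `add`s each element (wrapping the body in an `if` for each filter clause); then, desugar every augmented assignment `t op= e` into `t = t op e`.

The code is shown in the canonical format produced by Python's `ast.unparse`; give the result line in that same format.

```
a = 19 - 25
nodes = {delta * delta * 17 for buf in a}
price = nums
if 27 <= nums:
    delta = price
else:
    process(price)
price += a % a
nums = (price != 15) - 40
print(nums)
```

Transformed code:
a = 19 - 25
nodes = set()
for buf in a:
    nodes.add(delta * delta * 17)
price = nums
if 27 <= nums:
    delta = price
else:
    process(price)
price = price + a % a
nums = (price != 15) - 40
print(nums)

nodes.add(delta * delta * 17)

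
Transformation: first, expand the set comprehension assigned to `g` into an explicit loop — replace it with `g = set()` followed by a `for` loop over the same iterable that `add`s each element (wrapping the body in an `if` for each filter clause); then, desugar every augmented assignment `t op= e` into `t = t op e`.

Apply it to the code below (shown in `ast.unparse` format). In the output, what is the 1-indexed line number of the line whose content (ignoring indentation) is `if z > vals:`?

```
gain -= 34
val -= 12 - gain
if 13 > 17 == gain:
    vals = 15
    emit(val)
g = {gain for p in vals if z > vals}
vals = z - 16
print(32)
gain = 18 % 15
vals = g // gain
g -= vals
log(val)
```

Transformed code:
gain = gain - 34
val = val - (12 - gain)
if 13 > 17 == gain:
    vals = 15
    emit(val)
g = set()
for p in vals:
    if z > vals:
        g.add(gain)
vals = z - 16
print(32)
gain = 18 % 15
vals = g // gain
g = g - vals
log(val)

8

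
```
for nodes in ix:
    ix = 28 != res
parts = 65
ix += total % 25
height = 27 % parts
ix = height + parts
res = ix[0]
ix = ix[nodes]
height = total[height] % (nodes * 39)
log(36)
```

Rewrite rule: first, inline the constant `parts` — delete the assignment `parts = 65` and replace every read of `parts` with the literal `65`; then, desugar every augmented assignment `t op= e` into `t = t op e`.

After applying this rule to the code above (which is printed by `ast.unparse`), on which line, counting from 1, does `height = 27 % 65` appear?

Transformed code:
for nodes in ix:
    ix = 28 != res
ix = ix + total % 25
height = 27 % 65
ix = height + 65
res = ix[0]
ix = ix[nodes]
height = total[height] % (nodes * 39)
log(36)

4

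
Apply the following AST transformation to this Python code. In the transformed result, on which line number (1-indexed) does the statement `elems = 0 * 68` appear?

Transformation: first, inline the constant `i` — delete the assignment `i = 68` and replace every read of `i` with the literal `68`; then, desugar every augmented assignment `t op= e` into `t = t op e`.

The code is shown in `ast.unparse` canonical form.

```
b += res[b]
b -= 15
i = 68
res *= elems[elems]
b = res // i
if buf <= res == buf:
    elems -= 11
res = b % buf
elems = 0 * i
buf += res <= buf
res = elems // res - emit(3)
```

Transformed code:
b = b + res[b]
b = b - 15
res = res * elems[elems]
b = res // 68
if buf <= res == buf:
    elems = elems - 11
res = b % buf
elems = 0 * 68
buf = buf + (res <= buf)
res = elems // res - emit(3)

8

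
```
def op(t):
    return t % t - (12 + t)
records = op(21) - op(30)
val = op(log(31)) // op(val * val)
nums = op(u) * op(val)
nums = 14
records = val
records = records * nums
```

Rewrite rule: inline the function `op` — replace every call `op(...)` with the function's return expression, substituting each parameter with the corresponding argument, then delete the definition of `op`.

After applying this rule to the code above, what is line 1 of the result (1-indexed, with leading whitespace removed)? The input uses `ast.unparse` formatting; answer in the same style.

Transformed code:
records = 21 % 21 - (12 + 21) - (30 % 30 - (12 + 30))
val = (log(31) % log(31) - (12 + log(31))) // (val * val % (val * val) - (12 + val * val))
nums = (u % u - (12 + u)) * (val % val - (12 + val))
nums = 14
records = val
records = records * nums

records = 21 % 21 - (12 + 21) - (30 % 30 - (12 + 30))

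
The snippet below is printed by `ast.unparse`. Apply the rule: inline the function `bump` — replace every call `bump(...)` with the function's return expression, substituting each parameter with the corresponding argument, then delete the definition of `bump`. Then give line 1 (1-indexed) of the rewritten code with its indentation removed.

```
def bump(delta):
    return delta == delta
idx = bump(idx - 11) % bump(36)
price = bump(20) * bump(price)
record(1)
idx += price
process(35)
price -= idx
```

idx = (idx - 11 == idx - 11) % (36 == 36)

Transformed code:
idx = (idx - 11 == idx - 11) % (36 == 36)
price = (20 == 20) * (price == price)
record(1)
idx += price
process(35)
price -= idx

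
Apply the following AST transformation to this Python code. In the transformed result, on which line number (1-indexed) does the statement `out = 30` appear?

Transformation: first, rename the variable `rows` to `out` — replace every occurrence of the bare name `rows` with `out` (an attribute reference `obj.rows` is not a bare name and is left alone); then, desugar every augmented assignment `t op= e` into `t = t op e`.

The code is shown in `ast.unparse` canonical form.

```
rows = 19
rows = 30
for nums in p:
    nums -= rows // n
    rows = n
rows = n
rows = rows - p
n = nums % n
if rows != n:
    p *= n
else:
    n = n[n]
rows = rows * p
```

Transformed code:
out = 19
out = 30
for nums in p:
    nums = nums - out // n
    out = n
out = n
out = out - p
n = nums % n
if out != n:
    p = p * n
else:
    n = n[n]
out = out * p

2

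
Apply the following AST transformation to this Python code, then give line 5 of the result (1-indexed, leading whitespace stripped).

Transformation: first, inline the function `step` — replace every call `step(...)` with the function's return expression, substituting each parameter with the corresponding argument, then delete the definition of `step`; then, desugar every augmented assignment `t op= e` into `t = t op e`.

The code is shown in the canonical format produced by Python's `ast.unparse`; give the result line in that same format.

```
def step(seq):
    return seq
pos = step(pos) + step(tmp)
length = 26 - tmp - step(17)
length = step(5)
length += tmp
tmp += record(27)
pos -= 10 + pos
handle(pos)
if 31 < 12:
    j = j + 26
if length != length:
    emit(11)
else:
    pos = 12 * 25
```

Transformed code:
pos = pos + tmp
length = 26 - tmp - 17
length = 5
length = length + tmp
tmp = tmp + record(27)
pos = pos - (10 + pos)
handle(pos)
if 31 < 12:
    j = j + 26
if length != length:
    emit(11)
else:
    pos = 12 * 25

tmp = tmp + record(27)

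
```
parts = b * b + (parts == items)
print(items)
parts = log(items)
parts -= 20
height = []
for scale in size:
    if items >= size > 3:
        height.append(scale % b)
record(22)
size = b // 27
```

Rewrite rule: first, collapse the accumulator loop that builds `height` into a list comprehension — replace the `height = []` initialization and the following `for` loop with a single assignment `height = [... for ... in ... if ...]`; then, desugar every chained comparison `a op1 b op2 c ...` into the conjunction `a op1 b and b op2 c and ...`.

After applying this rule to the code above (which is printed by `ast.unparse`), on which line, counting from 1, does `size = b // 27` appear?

Transformed code:
parts = b * b + (parts == items)
print(items)
parts = log(items)
parts -= 20
height = [scale % b for scale in size if items >= size and size > 3]
record(22)
size = b // 27

7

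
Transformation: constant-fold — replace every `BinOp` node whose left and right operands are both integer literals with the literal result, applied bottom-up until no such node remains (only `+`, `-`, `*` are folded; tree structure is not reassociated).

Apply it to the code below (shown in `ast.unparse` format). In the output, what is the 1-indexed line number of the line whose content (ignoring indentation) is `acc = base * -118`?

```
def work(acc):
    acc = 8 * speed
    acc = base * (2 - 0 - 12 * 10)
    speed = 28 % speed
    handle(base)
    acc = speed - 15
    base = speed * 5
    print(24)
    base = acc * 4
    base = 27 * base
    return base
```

3

Transformed code:
def work(acc):
    acc = 8 * speed
    acc = base * -118
    speed = 28 % speed
    handle(base)
    acc = speed - 15
    base = speed * 5
    print(24)
    base = acc * 4
    base = 27 * base
    return base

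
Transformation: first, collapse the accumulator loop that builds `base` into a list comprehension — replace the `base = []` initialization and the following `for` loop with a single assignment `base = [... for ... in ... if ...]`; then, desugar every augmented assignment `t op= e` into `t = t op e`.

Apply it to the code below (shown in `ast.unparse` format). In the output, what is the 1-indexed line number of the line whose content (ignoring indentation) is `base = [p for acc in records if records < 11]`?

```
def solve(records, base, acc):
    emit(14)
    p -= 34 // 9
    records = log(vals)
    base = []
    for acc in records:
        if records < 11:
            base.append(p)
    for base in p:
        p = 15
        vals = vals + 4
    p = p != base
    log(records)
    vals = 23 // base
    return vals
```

5

Transformed code:
def solve(records, base, acc):
    emit(14)
    p = p - 34 // 9
    records = log(vals)
    base = [p for acc in records if records < 11]
    for base in p:
        p = 15
        vals = vals + 4
    p = p != base
    log(records)
    vals = 23 // base
    return vals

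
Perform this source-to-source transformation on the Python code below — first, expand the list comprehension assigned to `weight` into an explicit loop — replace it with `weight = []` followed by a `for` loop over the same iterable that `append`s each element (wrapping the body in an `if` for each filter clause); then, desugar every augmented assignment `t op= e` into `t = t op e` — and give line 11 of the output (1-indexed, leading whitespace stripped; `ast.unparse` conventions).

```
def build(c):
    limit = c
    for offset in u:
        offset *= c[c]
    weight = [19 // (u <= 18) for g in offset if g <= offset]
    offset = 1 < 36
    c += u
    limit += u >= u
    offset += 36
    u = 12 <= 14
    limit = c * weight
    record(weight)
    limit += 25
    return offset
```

Transformed code:
def build(c):
    limit = c
    for offset in u:
        offset = offset * c[c]
    weight = []
    for g in offset:
        if g <= offset:
            weight.append(19 // (u <= 18))
    offset = 1 < 36
    c = c + u
    limit = limit + (u >= u)
    offset = offset + 36
    u = 12 <= 14
    limit = c * weight
    record(weight)
    limit = limit + 25
    return offset

limit = limit + (u >= u)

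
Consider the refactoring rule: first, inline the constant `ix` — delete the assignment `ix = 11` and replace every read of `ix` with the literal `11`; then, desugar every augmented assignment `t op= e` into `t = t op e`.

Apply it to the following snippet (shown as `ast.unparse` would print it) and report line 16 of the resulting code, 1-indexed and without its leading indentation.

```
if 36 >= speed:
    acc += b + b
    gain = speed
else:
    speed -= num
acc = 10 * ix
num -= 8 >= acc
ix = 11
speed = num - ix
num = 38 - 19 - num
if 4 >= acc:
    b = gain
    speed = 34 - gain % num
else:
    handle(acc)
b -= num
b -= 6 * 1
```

b = b - 6 * 1

Transformed code:
if 36 >= speed:
    acc = acc + (b + b)
    gain = speed
else:
    speed = speed - num
acc = 10 * 11
num = num - (8 >= acc)
speed = num - 11
num = 38 - 19 - num
if 4 >= acc:
    b = gain
    speed = 34 - gain % num
else:
    handle(acc)
b = b - num
b = b - 6 * 1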